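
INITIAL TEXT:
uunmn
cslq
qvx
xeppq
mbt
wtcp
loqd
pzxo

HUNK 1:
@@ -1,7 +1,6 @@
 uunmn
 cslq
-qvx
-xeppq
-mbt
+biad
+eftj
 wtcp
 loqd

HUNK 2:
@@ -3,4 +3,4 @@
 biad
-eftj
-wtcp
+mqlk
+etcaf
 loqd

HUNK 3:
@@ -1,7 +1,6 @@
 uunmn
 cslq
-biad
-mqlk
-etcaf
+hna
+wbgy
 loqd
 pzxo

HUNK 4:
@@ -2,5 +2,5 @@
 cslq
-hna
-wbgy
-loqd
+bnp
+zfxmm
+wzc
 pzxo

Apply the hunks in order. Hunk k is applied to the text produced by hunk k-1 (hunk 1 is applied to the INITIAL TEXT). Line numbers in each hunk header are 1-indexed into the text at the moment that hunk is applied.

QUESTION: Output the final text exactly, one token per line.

Answer: uunmn
cslq
bnp
zfxmm
wzc
pzxo

Derivation:
Hunk 1: at line 1 remove [qvx,xeppq,mbt] add [biad,eftj] -> 7 lines: uunmn cslq biad eftj wtcp loqd pzxo
Hunk 2: at line 3 remove [eftj,wtcp] add [mqlk,etcaf] -> 7 lines: uunmn cslq biad mqlk etcaf loqd pzxo
Hunk 3: at line 1 remove [biad,mqlk,etcaf] add [hna,wbgy] -> 6 lines: uunmn cslq hna wbgy loqd pzxo
Hunk 4: at line 2 remove [hna,wbgy,loqd] add [bnp,zfxmm,wzc] -> 6 lines: uunmn cslq bnp zfxmm wzc pzxo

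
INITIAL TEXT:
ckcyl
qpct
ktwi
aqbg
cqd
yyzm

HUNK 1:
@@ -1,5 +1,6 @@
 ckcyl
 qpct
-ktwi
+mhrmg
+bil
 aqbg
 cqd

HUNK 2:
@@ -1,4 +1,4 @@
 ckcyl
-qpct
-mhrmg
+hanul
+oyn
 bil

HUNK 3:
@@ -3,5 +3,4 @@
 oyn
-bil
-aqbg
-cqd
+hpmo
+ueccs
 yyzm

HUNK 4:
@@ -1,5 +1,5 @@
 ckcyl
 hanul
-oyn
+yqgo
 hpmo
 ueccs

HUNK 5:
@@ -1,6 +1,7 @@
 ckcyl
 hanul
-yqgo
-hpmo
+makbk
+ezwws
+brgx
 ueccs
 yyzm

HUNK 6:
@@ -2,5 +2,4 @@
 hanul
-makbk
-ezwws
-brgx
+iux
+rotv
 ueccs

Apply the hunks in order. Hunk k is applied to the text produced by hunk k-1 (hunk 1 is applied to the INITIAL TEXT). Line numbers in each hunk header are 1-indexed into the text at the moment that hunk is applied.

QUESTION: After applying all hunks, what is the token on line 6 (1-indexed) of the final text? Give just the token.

Hunk 1: at line 1 remove [ktwi] add [mhrmg,bil] -> 7 lines: ckcyl qpct mhrmg bil aqbg cqd yyzm
Hunk 2: at line 1 remove [qpct,mhrmg] add [hanul,oyn] -> 7 lines: ckcyl hanul oyn bil aqbg cqd yyzm
Hunk 3: at line 3 remove [bil,aqbg,cqd] add [hpmo,ueccs] -> 6 lines: ckcyl hanul oyn hpmo ueccs yyzm
Hunk 4: at line 1 remove [oyn] add [yqgo] -> 6 lines: ckcyl hanul yqgo hpmo ueccs yyzm
Hunk 5: at line 1 remove [yqgo,hpmo] add [makbk,ezwws,brgx] -> 7 lines: ckcyl hanul makbk ezwws brgx ueccs yyzm
Hunk 6: at line 2 remove [makbk,ezwws,brgx] add [iux,rotv] -> 6 lines: ckcyl hanul iux rotv ueccs yyzm
Final line 6: yyzm

Answer: yyzm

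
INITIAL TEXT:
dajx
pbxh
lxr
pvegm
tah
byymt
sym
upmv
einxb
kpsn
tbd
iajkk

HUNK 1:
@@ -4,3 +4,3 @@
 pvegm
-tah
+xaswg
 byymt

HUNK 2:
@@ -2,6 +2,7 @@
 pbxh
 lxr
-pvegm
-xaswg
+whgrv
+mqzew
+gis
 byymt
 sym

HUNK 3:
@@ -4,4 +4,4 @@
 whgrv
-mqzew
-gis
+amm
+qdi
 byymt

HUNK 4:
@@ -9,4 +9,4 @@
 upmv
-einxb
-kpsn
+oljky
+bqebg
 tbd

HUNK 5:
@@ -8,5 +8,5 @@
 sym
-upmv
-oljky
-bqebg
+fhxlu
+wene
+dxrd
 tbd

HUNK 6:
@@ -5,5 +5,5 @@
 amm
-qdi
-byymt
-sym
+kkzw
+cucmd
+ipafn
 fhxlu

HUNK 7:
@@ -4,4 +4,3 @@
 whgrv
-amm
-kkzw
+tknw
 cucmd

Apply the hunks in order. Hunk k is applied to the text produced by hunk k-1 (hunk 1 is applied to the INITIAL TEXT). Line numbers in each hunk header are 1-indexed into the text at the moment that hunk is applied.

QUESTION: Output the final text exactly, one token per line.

Hunk 1: at line 4 remove [tah] add [xaswg] -> 12 lines: dajx pbxh lxr pvegm xaswg byymt sym upmv einxb kpsn tbd iajkk
Hunk 2: at line 2 remove [pvegm,xaswg] add [whgrv,mqzew,gis] -> 13 lines: dajx pbxh lxr whgrv mqzew gis byymt sym upmv einxb kpsn tbd iajkk
Hunk 3: at line 4 remove [mqzew,gis] add [amm,qdi] -> 13 lines: dajx pbxh lxr whgrv amm qdi byymt sym upmv einxb kpsn tbd iajkk
Hunk 4: at line 9 remove [einxb,kpsn] add [oljky,bqebg] -> 13 lines: dajx pbxh lxr whgrv amm qdi byymt sym upmv oljky bqebg tbd iajkk
Hunk 5: at line 8 remove [upmv,oljky,bqebg] add [fhxlu,wene,dxrd] -> 13 lines: dajx pbxh lxr whgrv amm qdi byymt sym fhxlu wene dxrd tbd iajkk
Hunk 6: at line 5 remove [qdi,byymt,sym] add [kkzw,cucmd,ipafn] -> 13 lines: dajx pbxh lxr whgrv amm kkzw cucmd ipafn fhxlu wene dxrd tbd iajkk
Hunk 7: at line 4 remove [amm,kkzw] add [tknw] -> 12 lines: dajx pbxh lxr whgrv tknw cucmd ipafn fhxlu wene dxrd tbd iajkk

Answer: dajx
pbxh
lxr
whgrv
tknw
cucmd
ipafn
fhxlu
wene
dxrd
tbd
iajkk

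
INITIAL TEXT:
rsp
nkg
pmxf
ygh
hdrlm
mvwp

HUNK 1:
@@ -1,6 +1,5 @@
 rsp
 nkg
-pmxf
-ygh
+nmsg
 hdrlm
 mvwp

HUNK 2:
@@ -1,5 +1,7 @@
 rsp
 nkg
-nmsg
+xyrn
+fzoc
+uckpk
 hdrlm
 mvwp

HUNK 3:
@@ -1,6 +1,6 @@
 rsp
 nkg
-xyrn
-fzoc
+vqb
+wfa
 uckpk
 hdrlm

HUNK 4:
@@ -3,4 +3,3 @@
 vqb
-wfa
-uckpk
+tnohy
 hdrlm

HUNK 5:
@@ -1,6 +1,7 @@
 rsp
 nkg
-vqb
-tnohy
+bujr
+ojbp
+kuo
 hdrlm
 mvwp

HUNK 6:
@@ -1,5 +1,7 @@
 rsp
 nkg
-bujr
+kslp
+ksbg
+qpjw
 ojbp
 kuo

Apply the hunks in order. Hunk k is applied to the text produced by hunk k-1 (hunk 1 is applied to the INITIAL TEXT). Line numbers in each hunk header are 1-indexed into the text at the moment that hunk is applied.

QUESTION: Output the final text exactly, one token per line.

Hunk 1: at line 1 remove [pmxf,ygh] add [nmsg] -> 5 lines: rsp nkg nmsg hdrlm mvwp
Hunk 2: at line 1 remove [nmsg] add [xyrn,fzoc,uckpk] -> 7 lines: rsp nkg xyrn fzoc uckpk hdrlm mvwp
Hunk 3: at line 1 remove [xyrn,fzoc] add [vqb,wfa] -> 7 lines: rsp nkg vqb wfa uckpk hdrlm mvwp
Hunk 4: at line 3 remove [wfa,uckpk] add [tnohy] -> 6 lines: rsp nkg vqb tnohy hdrlm mvwp
Hunk 5: at line 1 remove [vqb,tnohy] add [bujr,ojbp,kuo] -> 7 lines: rsp nkg bujr ojbp kuo hdrlm mvwp
Hunk 6: at line 1 remove [bujr] add [kslp,ksbg,qpjw] -> 9 lines: rsp nkg kslp ksbg qpjw ojbp kuo hdrlm mvwp

Answer: rsp
nkg
kslp
ksbg
qpjw
ojbp
kuo
hdrlm
mvwp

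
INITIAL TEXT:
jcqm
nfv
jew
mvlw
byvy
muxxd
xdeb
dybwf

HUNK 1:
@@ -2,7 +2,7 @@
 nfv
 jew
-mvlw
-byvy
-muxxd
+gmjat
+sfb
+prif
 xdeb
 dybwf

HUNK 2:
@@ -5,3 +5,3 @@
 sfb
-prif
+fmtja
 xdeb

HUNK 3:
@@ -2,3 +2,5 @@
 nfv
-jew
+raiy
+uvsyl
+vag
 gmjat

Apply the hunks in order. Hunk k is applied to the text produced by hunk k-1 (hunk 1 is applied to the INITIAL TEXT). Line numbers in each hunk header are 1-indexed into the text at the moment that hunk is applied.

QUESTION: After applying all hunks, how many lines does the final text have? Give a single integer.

Hunk 1: at line 2 remove [mvlw,byvy,muxxd] add [gmjat,sfb,prif] -> 8 lines: jcqm nfv jew gmjat sfb prif xdeb dybwf
Hunk 2: at line 5 remove [prif] add [fmtja] -> 8 lines: jcqm nfv jew gmjat sfb fmtja xdeb dybwf
Hunk 3: at line 2 remove [jew] add [raiy,uvsyl,vag] -> 10 lines: jcqm nfv raiy uvsyl vag gmjat sfb fmtja xdeb dybwf
Final line count: 10

Answer: 10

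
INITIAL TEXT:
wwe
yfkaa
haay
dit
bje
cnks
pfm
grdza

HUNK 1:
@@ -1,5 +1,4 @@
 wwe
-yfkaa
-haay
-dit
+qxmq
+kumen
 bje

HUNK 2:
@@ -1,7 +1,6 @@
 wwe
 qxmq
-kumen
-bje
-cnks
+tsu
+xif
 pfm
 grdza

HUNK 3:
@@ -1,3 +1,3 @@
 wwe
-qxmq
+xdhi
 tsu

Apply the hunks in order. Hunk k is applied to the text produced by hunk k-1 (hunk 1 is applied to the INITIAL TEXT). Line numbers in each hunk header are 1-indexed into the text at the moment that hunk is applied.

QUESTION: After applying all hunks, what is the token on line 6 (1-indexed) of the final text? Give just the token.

Hunk 1: at line 1 remove [yfkaa,haay,dit] add [qxmq,kumen] -> 7 lines: wwe qxmq kumen bje cnks pfm grdza
Hunk 2: at line 1 remove [kumen,bje,cnks] add [tsu,xif] -> 6 lines: wwe qxmq tsu xif pfm grdza
Hunk 3: at line 1 remove [qxmq] add [xdhi] -> 6 lines: wwe xdhi tsu xif pfm grdza
Final line 6: grdza

Answer: grdza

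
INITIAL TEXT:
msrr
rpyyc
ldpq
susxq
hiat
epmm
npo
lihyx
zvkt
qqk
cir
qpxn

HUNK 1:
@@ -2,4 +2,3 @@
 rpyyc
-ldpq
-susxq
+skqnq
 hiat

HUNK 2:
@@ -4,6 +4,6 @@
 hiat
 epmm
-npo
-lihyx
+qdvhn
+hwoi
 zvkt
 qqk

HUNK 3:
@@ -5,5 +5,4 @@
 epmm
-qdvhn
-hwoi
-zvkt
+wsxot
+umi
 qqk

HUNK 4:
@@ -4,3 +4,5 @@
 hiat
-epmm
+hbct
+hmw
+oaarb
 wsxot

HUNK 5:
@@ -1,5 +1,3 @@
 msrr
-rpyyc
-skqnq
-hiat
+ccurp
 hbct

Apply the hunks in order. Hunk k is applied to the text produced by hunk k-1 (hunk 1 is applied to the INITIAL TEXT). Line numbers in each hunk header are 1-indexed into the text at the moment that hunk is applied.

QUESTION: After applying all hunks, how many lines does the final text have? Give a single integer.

Hunk 1: at line 2 remove [ldpq,susxq] add [skqnq] -> 11 lines: msrr rpyyc skqnq hiat epmm npo lihyx zvkt qqk cir qpxn
Hunk 2: at line 4 remove [npo,lihyx] add [qdvhn,hwoi] -> 11 lines: msrr rpyyc skqnq hiat epmm qdvhn hwoi zvkt qqk cir qpxn
Hunk 3: at line 5 remove [qdvhn,hwoi,zvkt] add [wsxot,umi] -> 10 lines: msrr rpyyc skqnq hiat epmm wsxot umi qqk cir qpxn
Hunk 4: at line 4 remove [epmm] add [hbct,hmw,oaarb] -> 12 lines: msrr rpyyc skqnq hiat hbct hmw oaarb wsxot umi qqk cir qpxn
Hunk 5: at line 1 remove [rpyyc,skqnq,hiat] add [ccurp] -> 10 lines: msrr ccurp hbct hmw oaarb wsxot umi qqk cir qpxn
Final line count: 10

Answer: 10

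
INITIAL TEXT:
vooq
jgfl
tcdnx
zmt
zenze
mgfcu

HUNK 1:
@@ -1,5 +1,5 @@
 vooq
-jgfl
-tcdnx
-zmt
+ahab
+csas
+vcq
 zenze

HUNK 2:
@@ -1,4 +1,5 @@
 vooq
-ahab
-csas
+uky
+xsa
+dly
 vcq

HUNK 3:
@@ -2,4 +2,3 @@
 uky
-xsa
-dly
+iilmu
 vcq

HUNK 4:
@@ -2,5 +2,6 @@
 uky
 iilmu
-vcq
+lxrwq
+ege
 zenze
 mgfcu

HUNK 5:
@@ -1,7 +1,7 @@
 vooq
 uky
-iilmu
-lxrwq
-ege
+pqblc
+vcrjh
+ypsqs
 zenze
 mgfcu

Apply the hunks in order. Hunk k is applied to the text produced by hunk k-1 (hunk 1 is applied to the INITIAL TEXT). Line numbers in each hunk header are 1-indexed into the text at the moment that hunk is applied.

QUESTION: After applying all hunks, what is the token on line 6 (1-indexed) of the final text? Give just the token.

Answer: zenze

Derivation:
Hunk 1: at line 1 remove [jgfl,tcdnx,zmt] add [ahab,csas,vcq] -> 6 lines: vooq ahab csas vcq zenze mgfcu
Hunk 2: at line 1 remove [ahab,csas] add [uky,xsa,dly] -> 7 lines: vooq uky xsa dly vcq zenze mgfcu
Hunk 3: at line 2 remove [xsa,dly] add [iilmu] -> 6 lines: vooq uky iilmu vcq zenze mgfcu
Hunk 4: at line 2 remove [vcq] add [lxrwq,ege] -> 7 lines: vooq uky iilmu lxrwq ege zenze mgfcu
Hunk 5: at line 1 remove [iilmu,lxrwq,ege] add [pqblc,vcrjh,ypsqs] -> 7 lines: vooq uky pqblc vcrjh ypsqs zenze mgfcu
Final line 6: zenze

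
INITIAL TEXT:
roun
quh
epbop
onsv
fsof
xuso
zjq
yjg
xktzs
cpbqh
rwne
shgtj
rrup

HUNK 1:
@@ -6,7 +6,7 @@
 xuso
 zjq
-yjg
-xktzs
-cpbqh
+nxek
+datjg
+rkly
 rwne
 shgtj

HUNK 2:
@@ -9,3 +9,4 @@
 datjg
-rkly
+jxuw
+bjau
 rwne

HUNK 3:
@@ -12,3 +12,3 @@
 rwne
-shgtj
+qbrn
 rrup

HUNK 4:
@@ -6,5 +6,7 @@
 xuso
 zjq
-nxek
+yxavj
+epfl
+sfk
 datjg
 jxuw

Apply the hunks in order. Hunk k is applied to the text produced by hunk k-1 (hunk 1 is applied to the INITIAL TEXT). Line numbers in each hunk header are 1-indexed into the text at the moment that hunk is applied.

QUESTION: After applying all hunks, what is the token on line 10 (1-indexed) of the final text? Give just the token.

Hunk 1: at line 6 remove [yjg,xktzs,cpbqh] add [nxek,datjg,rkly] -> 13 lines: roun quh epbop onsv fsof xuso zjq nxek datjg rkly rwne shgtj rrup
Hunk 2: at line 9 remove [rkly] add [jxuw,bjau] -> 14 lines: roun quh epbop onsv fsof xuso zjq nxek datjg jxuw bjau rwne shgtj rrup
Hunk 3: at line 12 remove [shgtj] add [qbrn] -> 14 lines: roun quh epbop onsv fsof xuso zjq nxek datjg jxuw bjau rwne qbrn rrup
Hunk 4: at line 6 remove [nxek] add [yxavj,epfl,sfk] -> 16 lines: roun quh epbop onsv fsof xuso zjq yxavj epfl sfk datjg jxuw bjau rwne qbrn rrup
Final line 10: sfk

Answer: sfk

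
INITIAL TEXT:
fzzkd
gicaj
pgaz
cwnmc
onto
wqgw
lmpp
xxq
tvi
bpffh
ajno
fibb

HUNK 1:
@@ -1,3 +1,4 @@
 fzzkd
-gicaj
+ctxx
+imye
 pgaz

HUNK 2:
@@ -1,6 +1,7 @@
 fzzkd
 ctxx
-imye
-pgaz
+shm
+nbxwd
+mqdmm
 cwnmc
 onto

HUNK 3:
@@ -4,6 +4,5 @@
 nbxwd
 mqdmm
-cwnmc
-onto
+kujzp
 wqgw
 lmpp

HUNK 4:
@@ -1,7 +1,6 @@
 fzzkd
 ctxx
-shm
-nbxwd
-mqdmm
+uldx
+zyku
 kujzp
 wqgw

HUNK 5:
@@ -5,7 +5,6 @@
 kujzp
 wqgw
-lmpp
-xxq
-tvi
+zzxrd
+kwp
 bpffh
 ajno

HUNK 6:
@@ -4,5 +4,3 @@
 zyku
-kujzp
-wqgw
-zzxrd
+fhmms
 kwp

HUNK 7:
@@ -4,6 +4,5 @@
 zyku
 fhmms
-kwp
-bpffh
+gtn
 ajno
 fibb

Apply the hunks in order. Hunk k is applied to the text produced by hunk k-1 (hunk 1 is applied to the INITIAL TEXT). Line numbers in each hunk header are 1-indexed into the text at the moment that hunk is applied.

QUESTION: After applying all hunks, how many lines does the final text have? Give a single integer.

Hunk 1: at line 1 remove [gicaj] add [ctxx,imye] -> 13 lines: fzzkd ctxx imye pgaz cwnmc onto wqgw lmpp xxq tvi bpffh ajno fibb
Hunk 2: at line 1 remove [imye,pgaz] add [shm,nbxwd,mqdmm] -> 14 lines: fzzkd ctxx shm nbxwd mqdmm cwnmc onto wqgw lmpp xxq tvi bpffh ajno fibb
Hunk 3: at line 4 remove [cwnmc,onto] add [kujzp] -> 13 lines: fzzkd ctxx shm nbxwd mqdmm kujzp wqgw lmpp xxq tvi bpffh ajno fibb
Hunk 4: at line 1 remove [shm,nbxwd,mqdmm] add [uldx,zyku] -> 12 lines: fzzkd ctxx uldx zyku kujzp wqgw lmpp xxq tvi bpffh ajno fibb
Hunk 5: at line 5 remove [lmpp,xxq,tvi] add [zzxrd,kwp] -> 11 lines: fzzkd ctxx uldx zyku kujzp wqgw zzxrd kwp bpffh ajno fibb
Hunk 6: at line 4 remove [kujzp,wqgw,zzxrd] add [fhmms] -> 9 lines: fzzkd ctxx uldx zyku fhmms kwp bpffh ajno fibb
Hunk 7: at line 4 remove [kwp,bpffh] add [gtn] -> 8 lines: fzzkd ctxx uldx zyku fhmms gtn ajno fibb
Final line count: 8

Answer: 8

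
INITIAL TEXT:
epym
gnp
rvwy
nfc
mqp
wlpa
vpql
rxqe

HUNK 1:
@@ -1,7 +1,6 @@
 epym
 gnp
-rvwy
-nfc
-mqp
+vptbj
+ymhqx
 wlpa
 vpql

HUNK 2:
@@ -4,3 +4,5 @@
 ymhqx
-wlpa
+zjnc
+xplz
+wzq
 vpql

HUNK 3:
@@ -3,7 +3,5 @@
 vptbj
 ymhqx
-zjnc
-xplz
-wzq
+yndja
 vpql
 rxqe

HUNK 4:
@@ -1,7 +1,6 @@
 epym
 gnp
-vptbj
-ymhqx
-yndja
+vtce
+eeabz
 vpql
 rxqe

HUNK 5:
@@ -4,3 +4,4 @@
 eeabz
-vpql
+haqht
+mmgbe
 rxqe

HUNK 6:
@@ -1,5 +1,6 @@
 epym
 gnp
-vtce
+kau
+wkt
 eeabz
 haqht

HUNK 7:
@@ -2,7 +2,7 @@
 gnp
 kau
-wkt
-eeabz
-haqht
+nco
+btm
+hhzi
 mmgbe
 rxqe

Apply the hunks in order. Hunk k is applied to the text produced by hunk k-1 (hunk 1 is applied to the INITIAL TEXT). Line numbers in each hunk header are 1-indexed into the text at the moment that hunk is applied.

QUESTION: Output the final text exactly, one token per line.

Answer: epym
gnp
kau
nco
btm
hhzi
mmgbe
rxqe

Derivation:
Hunk 1: at line 1 remove [rvwy,nfc,mqp] add [vptbj,ymhqx] -> 7 lines: epym gnp vptbj ymhqx wlpa vpql rxqe
Hunk 2: at line 4 remove [wlpa] add [zjnc,xplz,wzq] -> 9 lines: epym gnp vptbj ymhqx zjnc xplz wzq vpql rxqe
Hunk 3: at line 3 remove [zjnc,xplz,wzq] add [yndja] -> 7 lines: epym gnp vptbj ymhqx yndja vpql rxqe
Hunk 4: at line 1 remove [vptbj,ymhqx,yndja] add [vtce,eeabz] -> 6 lines: epym gnp vtce eeabz vpql rxqe
Hunk 5: at line 4 remove [vpql] add [haqht,mmgbe] -> 7 lines: epym gnp vtce eeabz haqht mmgbe rxqe
Hunk 6: at line 1 remove [vtce] add [kau,wkt] -> 8 lines: epym gnp kau wkt eeabz haqht mmgbe rxqe
Hunk 7: at line 2 remove [wkt,eeabz,haqht] add [nco,btm,hhzi] -> 8 lines: epym gnp kau nco btm hhzi mmgbe rxqe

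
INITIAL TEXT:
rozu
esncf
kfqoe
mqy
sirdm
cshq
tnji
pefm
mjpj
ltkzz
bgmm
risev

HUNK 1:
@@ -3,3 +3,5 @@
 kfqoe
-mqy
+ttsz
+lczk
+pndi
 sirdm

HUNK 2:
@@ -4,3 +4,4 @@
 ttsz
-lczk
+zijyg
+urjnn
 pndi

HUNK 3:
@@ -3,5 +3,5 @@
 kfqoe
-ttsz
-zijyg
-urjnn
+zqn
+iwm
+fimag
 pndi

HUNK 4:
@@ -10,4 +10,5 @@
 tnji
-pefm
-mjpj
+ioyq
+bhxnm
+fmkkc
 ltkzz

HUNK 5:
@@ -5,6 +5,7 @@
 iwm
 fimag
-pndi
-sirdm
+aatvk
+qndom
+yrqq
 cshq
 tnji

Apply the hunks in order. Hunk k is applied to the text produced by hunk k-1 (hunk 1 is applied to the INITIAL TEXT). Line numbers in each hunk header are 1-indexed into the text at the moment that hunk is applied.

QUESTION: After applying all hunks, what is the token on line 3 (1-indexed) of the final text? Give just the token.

Hunk 1: at line 3 remove [mqy] add [ttsz,lczk,pndi] -> 14 lines: rozu esncf kfqoe ttsz lczk pndi sirdm cshq tnji pefm mjpj ltkzz bgmm risev
Hunk 2: at line 4 remove [lczk] add [zijyg,urjnn] -> 15 lines: rozu esncf kfqoe ttsz zijyg urjnn pndi sirdm cshq tnji pefm mjpj ltkzz bgmm risev
Hunk 3: at line 3 remove [ttsz,zijyg,urjnn] add [zqn,iwm,fimag] -> 15 lines: rozu esncf kfqoe zqn iwm fimag pndi sirdm cshq tnji pefm mjpj ltkzz bgmm risev
Hunk 4: at line 10 remove [pefm,mjpj] add [ioyq,bhxnm,fmkkc] -> 16 lines: rozu esncf kfqoe zqn iwm fimag pndi sirdm cshq tnji ioyq bhxnm fmkkc ltkzz bgmm risev
Hunk 5: at line 5 remove [pndi,sirdm] add [aatvk,qndom,yrqq] -> 17 lines: rozu esncf kfqoe zqn iwm fimag aatvk qndom yrqq cshq tnji ioyq bhxnm fmkkc ltkzz bgmm risev
Final line 3: kfqoe

Answer: kfqoe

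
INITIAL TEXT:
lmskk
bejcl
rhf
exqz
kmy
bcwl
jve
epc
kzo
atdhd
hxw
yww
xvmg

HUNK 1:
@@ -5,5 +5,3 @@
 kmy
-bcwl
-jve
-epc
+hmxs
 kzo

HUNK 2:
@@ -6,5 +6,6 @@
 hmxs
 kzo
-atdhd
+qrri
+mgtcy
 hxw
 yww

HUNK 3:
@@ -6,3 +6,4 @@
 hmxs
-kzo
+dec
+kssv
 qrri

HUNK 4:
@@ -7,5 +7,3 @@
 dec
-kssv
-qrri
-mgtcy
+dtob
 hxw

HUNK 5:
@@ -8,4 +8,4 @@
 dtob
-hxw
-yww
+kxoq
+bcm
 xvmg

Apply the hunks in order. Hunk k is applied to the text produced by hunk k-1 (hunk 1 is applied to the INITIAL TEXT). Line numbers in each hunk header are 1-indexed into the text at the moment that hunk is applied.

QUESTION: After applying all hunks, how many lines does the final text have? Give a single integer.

Answer: 11

Derivation:
Hunk 1: at line 5 remove [bcwl,jve,epc] add [hmxs] -> 11 lines: lmskk bejcl rhf exqz kmy hmxs kzo atdhd hxw yww xvmg
Hunk 2: at line 6 remove [atdhd] add [qrri,mgtcy] -> 12 lines: lmskk bejcl rhf exqz kmy hmxs kzo qrri mgtcy hxw yww xvmg
Hunk 3: at line 6 remove [kzo] add [dec,kssv] -> 13 lines: lmskk bejcl rhf exqz kmy hmxs dec kssv qrri mgtcy hxw yww xvmg
Hunk 4: at line 7 remove [kssv,qrri,mgtcy] add [dtob] -> 11 lines: lmskk bejcl rhf exqz kmy hmxs dec dtob hxw yww xvmg
Hunk 5: at line 8 remove [hxw,yww] add [kxoq,bcm] -> 11 lines: lmskk bejcl rhf exqz kmy hmxs dec dtob kxoq bcm xvmg
Final line count: 11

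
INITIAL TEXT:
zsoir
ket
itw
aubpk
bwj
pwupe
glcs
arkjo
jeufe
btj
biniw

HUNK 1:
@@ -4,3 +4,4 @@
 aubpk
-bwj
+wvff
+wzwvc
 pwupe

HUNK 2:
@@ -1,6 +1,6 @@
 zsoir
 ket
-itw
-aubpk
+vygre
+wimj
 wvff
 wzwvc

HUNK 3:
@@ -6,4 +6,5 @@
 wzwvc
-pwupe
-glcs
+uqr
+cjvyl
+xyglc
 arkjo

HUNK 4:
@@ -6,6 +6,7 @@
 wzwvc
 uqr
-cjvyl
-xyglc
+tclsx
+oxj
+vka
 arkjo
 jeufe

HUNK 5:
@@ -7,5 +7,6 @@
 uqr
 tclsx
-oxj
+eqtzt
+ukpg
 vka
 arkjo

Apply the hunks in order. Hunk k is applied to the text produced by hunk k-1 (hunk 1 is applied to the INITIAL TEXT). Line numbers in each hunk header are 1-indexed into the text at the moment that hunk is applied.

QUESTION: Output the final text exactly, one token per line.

Hunk 1: at line 4 remove [bwj] add [wvff,wzwvc] -> 12 lines: zsoir ket itw aubpk wvff wzwvc pwupe glcs arkjo jeufe btj biniw
Hunk 2: at line 1 remove [itw,aubpk] add [vygre,wimj] -> 12 lines: zsoir ket vygre wimj wvff wzwvc pwupe glcs arkjo jeufe btj biniw
Hunk 3: at line 6 remove [pwupe,glcs] add [uqr,cjvyl,xyglc] -> 13 lines: zsoir ket vygre wimj wvff wzwvc uqr cjvyl xyglc arkjo jeufe btj biniw
Hunk 4: at line 6 remove [cjvyl,xyglc] add [tclsx,oxj,vka] -> 14 lines: zsoir ket vygre wimj wvff wzwvc uqr tclsx oxj vka arkjo jeufe btj biniw
Hunk 5: at line 7 remove [oxj] add [eqtzt,ukpg] -> 15 lines: zsoir ket vygre wimj wvff wzwvc uqr tclsx eqtzt ukpg vka arkjo jeufe btj biniw

Answer: zsoir
ket
vygre
wimj
wvff
wzwvc
uqr
tclsx
eqtzt
ukpg
vka
arkjo
jeufe
btj
biniw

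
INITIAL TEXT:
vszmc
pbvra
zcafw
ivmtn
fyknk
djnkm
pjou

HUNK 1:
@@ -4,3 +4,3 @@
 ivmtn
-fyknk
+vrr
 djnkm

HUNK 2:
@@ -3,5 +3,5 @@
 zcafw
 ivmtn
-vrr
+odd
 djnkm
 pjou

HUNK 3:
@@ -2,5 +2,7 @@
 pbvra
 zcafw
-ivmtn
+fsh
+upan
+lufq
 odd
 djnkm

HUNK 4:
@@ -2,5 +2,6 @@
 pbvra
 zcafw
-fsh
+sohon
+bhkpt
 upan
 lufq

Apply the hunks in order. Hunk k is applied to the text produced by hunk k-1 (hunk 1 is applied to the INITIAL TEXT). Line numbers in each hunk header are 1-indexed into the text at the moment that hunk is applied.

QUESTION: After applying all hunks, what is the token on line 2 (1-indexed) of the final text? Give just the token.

Hunk 1: at line 4 remove [fyknk] add [vrr] -> 7 lines: vszmc pbvra zcafw ivmtn vrr djnkm pjou
Hunk 2: at line 3 remove [vrr] add [odd] -> 7 lines: vszmc pbvra zcafw ivmtn odd djnkm pjou
Hunk 3: at line 2 remove [ivmtn] add [fsh,upan,lufq] -> 9 lines: vszmc pbvra zcafw fsh upan lufq odd djnkm pjou
Hunk 4: at line 2 remove [fsh] add [sohon,bhkpt] -> 10 lines: vszmc pbvra zcafw sohon bhkpt upan lufq odd djnkm pjou
Final line 2: pbvra

Answer: pbvra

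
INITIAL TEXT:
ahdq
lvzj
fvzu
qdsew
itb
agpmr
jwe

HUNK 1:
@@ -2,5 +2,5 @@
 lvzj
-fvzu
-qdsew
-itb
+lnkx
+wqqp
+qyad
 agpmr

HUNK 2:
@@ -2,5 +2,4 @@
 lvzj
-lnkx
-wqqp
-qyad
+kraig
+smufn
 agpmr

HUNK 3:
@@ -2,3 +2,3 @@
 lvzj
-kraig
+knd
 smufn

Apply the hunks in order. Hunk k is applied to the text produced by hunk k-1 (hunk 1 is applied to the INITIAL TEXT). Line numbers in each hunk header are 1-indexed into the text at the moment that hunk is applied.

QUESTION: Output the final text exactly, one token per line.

Hunk 1: at line 2 remove [fvzu,qdsew,itb] add [lnkx,wqqp,qyad] -> 7 lines: ahdq lvzj lnkx wqqp qyad agpmr jwe
Hunk 2: at line 2 remove [lnkx,wqqp,qyad] add [kraig,smufn] -> 6 lines: ahdq lvzj kraig smufn agpmr jwe
Hunk 3: at line 2 remove [kraig] add [knd] -> 6 lines: ahdq lvzj knd smufn agpmr jwe

Answer: ahdq
lvzj
knd
smufn
agpmr
jwe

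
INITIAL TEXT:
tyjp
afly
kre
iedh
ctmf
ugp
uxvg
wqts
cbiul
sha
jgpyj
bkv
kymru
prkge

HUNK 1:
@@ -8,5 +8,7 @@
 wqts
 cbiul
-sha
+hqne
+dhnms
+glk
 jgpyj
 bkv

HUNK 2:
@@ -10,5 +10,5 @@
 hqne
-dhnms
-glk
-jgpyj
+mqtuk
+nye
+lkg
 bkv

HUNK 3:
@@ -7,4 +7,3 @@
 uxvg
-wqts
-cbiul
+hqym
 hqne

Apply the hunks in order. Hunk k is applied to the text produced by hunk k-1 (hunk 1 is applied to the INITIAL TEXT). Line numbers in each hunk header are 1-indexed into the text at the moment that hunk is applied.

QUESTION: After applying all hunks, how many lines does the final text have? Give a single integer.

Hunk 1: at line 8 remove [sha] add [hqne,dhnms,glk] -> 16 lines: tyjp afly kre iedh ctmf ugp uxvg wqts cbiul hqne dhnms glk jgpyj bkv kymru prkge
Hunk 2: at line 10 remove [dhnms,glk,jgpyj] add [mqtuk,nye,lkg] -> 16 lines: tyjp afly kre iedh ctmf ugp uxvg wqts cbiul hqne mqtuk nye lkg bkv kymru prkge
Hunk 3: at line 7 remove [wqts,cbiul] add [hqym] -> 15 lines: tyjp afly kre iedh ctmf ugp uxvg hqym hqne mqtuk nye lkg bkv kymru prkge
Final line count: 15

Answer: 15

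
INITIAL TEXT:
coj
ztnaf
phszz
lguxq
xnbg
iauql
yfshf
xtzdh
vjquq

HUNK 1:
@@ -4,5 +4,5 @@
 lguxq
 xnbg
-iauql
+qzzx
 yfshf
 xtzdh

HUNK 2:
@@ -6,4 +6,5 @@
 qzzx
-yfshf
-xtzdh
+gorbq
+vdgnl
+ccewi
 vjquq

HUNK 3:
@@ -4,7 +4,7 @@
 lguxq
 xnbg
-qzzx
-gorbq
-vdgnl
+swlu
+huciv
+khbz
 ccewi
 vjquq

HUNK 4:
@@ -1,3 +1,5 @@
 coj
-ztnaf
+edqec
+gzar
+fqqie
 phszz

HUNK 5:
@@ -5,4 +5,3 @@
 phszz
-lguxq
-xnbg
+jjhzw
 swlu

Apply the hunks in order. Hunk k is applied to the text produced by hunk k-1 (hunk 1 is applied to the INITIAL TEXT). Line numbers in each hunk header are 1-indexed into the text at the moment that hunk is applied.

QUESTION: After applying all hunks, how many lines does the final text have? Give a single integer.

Answer: 11

Derivation:
Hunk 1: at line 4 remove [iauql] add [qzzx] -> 9 lines: coj ztnaf phszz lguxq xnbg qzzx yfshf xtzdh vjquq
Hunk 2: at line 6 remove [yfshf,xtzdh] add [gorbq,vdgnl,ccewi] -> 10 lines: coj ztnaf phszz lguxq xnbg qzzx gorbq vdgnl ccewi vjquq
Hunk 3: at line 4 remove [qzzx,gorbq,vdgnl] add [swlu,huciv,khbz] -> 10 lines: coj ztnaf phszz lguxq xnbg swlu huciv khbz ccewi vjquq
Hunk 4: at line 1 remove [ztnaf] add [edqec,gzar,fqqie] -> 12 lines: coj edqec gzar fqqie phszz lguxq xnbg swlu huciv khbz ccewi vjquq
Hunk 5: at line 5 remove [lguxq,xnbg] add [jjhzw] -> 11 lines: coj edqec gzar fqqie phszz jjhzw swlu huciv khbz ccewi vjquq
Final line count: 11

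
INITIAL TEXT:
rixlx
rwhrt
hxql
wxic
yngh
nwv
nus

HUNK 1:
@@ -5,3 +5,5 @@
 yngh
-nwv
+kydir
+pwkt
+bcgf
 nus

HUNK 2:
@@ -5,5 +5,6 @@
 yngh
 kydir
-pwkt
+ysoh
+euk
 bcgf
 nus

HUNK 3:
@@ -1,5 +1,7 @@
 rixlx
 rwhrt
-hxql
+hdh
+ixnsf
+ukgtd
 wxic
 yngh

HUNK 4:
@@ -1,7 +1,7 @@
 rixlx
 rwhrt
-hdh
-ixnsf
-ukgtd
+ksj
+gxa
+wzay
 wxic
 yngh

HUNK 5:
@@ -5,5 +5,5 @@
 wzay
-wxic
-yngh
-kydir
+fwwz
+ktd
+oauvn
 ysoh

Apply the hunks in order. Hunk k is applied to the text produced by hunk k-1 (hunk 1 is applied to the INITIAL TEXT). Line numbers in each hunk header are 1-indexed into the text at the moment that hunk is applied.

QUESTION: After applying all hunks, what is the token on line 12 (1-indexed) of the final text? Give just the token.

Hunk 1: at line 5 remove [nwv] add [kydir,pwkt,bcgf] -> 9 lines: rixlx rwhrt hxql wxic yngh kydir pwkt bcgf nus
Hunk 2: at line 5 remove [pwkt] add [ysoh,euk] -> 10 lines: rixlx rwhrt hxql wxic yngh kydir ysoh euk bcgf nus
Hunk 3: at line 1 remove [hxql] add [hdh,ixnsf,ukgtd] -> 12 lines: rixlx rwhrt hdh ixnsf ukgtd wxic yngh kydir ysoh euk bcgf nus
Hunk 4: at line 1 remove [hdh,ixnsf,ukgtd] add [ksj,gxa,wzay] -> 12 lines: rixlx rwhrt ksj gxa wzay wxic yngh kydir ysoh euk bcgf nus
Hunk 5: at line 5 remove [wxic,yngh,kydir] add [fwwz,ktd,oauvn] -> 12 lines: rixlx rwhrt ksj gxa wzay fwwz ktd oauvn ysoh euk bcgf nus
Final line 12: nus

Answer: nus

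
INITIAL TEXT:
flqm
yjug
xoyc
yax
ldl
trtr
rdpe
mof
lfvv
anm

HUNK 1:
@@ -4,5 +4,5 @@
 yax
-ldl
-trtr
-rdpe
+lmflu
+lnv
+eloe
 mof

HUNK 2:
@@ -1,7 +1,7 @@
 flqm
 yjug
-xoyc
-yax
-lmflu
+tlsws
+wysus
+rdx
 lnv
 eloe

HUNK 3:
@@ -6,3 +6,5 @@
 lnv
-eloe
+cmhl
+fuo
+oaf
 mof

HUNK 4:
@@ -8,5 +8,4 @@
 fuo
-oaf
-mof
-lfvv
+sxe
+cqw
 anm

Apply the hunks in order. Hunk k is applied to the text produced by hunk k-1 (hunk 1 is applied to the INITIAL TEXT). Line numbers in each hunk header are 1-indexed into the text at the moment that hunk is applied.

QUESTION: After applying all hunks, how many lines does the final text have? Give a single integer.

Hunk 1: at line 4 remove [ldl,trtr,rdpe] add [lmflu,lnv,eloe] -> 10 lines: flqm yjug xoyc yax lmflu lnv eloe mof lfvv anm
Hunk 2: at line 1 remove [xoyc,yax,lmflu] add [tlsws,wysus,rdx] -> 10 lines: flqm yjug tlsws wysus rdx lnv eloe mof lfvv anm
Hunk 3: at line 6 remove [eloe] add [cmhl,fuo,oaf] -> 12 lines: flqm yjug tlsws wysus rdx lnv cmhl fuo oaf mof lfvv anm
Hunk 4: at line 8 remove [oaf,mof,lfvv] add [sxe,cqw] -> 11 lines: flqm yjug tlsws wysus rdx lnv cmhl fuo sxe cqw anm
Final line count: 11

Answer: 11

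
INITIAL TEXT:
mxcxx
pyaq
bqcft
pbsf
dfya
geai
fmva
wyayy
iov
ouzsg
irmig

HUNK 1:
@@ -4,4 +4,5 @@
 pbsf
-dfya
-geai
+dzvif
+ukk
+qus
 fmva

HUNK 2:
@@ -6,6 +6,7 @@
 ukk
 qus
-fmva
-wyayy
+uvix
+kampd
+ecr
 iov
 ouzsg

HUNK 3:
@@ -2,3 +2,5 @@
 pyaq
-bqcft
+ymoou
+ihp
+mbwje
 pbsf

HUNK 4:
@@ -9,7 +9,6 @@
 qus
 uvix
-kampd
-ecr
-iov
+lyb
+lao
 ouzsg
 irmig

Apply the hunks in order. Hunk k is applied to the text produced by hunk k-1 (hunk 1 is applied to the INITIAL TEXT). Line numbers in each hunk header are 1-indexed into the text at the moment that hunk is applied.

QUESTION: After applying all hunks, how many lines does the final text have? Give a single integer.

Answer: 14

Derivation:
Hunk 1: at line 4 remove [dfya,geai] add [dzvif,ukk,qus] -> 12 lines: mxcxx pyaq bqcft pbsf dzvif ukk qus fmva wyayy iov ouzsg irmig
Hunk 2: at line 6 remove [fmva,wyayy] add [uvix,kampd,ecr] -> 13 lines: mxcxx pyaq bqcft pbsf dzvif ukk qus uvix kampd ecr iov ouzsg irmig
Hunk 3: at line 2 remove [bqcft] add [ymoou,ihp,mbwje] -> 15 lines: mxcxx pyaq ymoou ihp mbwje pbsf dzvif ukk qus uvix kampd ecr iov ouzsg irmig
Hunk 4: at line 9 remove [kampd,ecr,iov] add [lyb,lao] -> 14 lines: mxcxx pyaq ymoou ihp mbwje pbsf dzvif ukk qus uvix lyb lao ouzsg irmig
Final line count: 14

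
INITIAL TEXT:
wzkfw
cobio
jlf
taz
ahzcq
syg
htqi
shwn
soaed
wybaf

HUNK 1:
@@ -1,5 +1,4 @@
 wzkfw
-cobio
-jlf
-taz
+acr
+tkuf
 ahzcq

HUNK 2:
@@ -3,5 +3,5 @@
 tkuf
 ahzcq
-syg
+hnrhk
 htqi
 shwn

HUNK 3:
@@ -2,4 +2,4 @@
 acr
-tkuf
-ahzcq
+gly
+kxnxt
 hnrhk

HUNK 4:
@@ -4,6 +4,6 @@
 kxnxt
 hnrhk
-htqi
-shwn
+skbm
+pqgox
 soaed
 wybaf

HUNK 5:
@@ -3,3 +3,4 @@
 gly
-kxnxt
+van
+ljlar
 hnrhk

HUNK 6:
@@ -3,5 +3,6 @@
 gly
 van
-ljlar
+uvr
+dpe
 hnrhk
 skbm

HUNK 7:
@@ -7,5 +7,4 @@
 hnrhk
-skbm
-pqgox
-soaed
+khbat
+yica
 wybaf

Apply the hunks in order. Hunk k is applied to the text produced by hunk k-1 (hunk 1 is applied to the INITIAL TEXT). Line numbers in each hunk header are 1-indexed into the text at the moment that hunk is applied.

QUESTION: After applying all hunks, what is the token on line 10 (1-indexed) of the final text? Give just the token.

Hunk 1: at line 1 remove [cobio,jlf,taz] add [acr,tkuf] -> 9 lines: wzkfw acr tkuf ahzcq syg htqi shwn soaed wybaf
Hunk 2: at line 3 remove [syg] add [hnrhk] -> 9 lines: wzkfw acr tkuf ahzcq hnrhk htqi shwn soaed wybaf
Hunk 3: at line 2 remove [tkuf,ahzcq] add [gly,kxnxt] -> 9 lines: wzkfw acr gly kxnxt hnrhk htqi shwn soaed wybaf
Hunk 4: at line 4 remove [htqi,shwn] add [skbm,pqgox] -> 9 lines: wzkfw acr gly kxnxt hnrhk skbm pqgox soaed wybaf
Hunk 5: at line 3 remove [kxnxt] add [van,ljlar] -> 10 lines: wzkfw acr gly van ljlar hnrhk skbm pqgox soaed wybaf
Hunk 6: at line 3 remove [ljlar] add [uvr,dpe] -> 11 lines: wzkfw acr gly van uvr dpe hnrhk skbm pqgox soaed wybaf
Hunk 7: at line 7 remove [skbm,pqgox,soaed] add [khbat,yica] -> 10 lines: wzkfw acr gly van uvr dpe hnrhk khbat yica wybaf
Final line 10: wybaf

Answer: wybaf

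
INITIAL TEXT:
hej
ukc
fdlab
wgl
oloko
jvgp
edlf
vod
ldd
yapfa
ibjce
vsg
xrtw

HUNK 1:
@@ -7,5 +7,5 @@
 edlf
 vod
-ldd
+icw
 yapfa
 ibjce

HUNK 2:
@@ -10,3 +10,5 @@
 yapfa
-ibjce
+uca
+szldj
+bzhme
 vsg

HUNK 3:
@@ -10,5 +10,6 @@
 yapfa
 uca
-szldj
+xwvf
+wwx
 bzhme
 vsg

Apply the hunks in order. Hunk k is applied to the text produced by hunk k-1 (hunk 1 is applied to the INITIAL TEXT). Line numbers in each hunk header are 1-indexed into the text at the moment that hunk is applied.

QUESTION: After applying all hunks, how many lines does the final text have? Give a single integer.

Answer: 16

Derivation:
Hunk 1: at line 7 remove [ldd] add [icw] -> 13 lines: hej ukc fdlab wgl oloko jvgp edlf vod icw yapfa ibjce vsg xrtw
Hunk 2: at line 10 remove [ibjce] add [uca,szldj,bzhme] -> 15 lines: hej ukc fdlab wgl oloko jvgp edlf vod icw yapfa uca szldj bzhme vsg xrtw
Hunk 3: at line 10 remove [szldj] add [xwvf,wwx] -> 16 lines: hej ukc fdlab wgl oloko jvgp edlf vod icw yapfa uca xwvf wwx bzhme vsg xrtw
Final line count: 16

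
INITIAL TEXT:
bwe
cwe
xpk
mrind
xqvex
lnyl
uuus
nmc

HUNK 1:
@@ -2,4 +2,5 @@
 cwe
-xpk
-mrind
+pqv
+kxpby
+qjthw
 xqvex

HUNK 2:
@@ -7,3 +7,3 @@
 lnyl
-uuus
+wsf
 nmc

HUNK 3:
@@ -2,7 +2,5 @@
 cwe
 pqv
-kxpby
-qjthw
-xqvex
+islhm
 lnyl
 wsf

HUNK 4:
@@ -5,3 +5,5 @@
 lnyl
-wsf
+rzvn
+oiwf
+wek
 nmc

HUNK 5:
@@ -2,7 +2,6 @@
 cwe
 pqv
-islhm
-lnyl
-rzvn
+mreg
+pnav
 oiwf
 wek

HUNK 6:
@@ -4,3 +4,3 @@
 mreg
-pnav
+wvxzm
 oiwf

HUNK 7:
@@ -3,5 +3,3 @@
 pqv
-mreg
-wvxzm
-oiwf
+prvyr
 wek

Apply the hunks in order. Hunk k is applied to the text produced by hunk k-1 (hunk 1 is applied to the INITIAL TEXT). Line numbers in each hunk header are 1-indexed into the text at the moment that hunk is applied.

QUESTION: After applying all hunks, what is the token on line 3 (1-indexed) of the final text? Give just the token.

Hunk 1: at line 2 remove [xpk,mrind] add [pqv,kxpby,qjthw] -> 9 lines: bwe cwe pqv kxpby qjthw xqvex lnyl uuus nmc
Hunk 2: at line 7 remove [uuus] add [wsf] -> 9 lines: bwe cwe pqv kxpby qjthw xqvex lnyl wsf nmc
Hunk 3: at line 2 remove [kxpby,qjthw,xqvex] add [islhm] -> 7 lines: bwe cwe pqv islhm lnyl wsf nmc
Hunk 4: at line 5 remove [wsf] add [rzvn,oiwf,wek] -> 9 lines: bwe cwe pqv islhm lnyl rzvn oiwf wek nmc
Hunk 5: at line 2 remove [islhm,lnyl,rzvn] add [mreg,pnav] -> 8 lines: bwe cwe pqv mreg pnav oiwf wek nmc
Hunk 6: at line 4 remove [pnav] add [wvxzm] -> 8 lines: bwe cwe pqv mreg wvxzm oiwf wek nmc
Hunk 7: at line 3 remove [mreg,wvxzm,oiwf] add [prvyr] -> 6 lines: bwe cwe pqv prvyr wek nmc
Final line 3: pqv

Answer: pqv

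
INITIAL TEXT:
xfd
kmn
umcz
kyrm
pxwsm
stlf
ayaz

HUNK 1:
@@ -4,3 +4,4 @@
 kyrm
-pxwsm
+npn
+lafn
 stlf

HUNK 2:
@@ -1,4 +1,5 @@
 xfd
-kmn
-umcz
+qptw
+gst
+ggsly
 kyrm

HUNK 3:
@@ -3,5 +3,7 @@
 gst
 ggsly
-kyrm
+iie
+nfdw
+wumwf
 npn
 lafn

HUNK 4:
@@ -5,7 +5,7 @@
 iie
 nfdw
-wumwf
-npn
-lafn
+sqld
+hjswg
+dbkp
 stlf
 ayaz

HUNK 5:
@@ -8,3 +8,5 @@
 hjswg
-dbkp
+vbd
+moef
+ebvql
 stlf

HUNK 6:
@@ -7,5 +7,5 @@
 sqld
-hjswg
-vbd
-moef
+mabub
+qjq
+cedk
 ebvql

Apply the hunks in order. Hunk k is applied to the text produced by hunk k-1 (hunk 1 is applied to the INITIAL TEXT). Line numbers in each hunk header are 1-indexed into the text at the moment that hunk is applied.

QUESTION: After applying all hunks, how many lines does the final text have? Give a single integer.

Answer: 13

Derivation:
Hunk 1: at line 4 remove [pxwsm] add [npn,lafn] -> 8 lines: xfd kmn umcz kyrm npn lafn stlf ayaz
Hunk 2: at line 1 remove [kmn,umcz] add [qptw,gst,ggsly] -> 9 lines: xfd qptw gst ggsly kyrm npn lafn stlf ayaz
Hunk 3: at line 3 remove [kyrm] add [iie,nfdw,wumwf] -> 11 lines: xfd qptw gst ggsly iie nfdw wumwf npn lafn stlf ayaz
Hunk 4: at line 5 remove [wumwf,npn,lafn] add [sqld,hjswg,dbkp] -> 11 lines: xfd qptw gst ggsly iie nfdw sqld hjswg dbkp stlf ayaz
Hunk 5: at line 8 remove [dbkp] add [vbd,moef,ebvql] -> 13 lines: xfd qptw gst ggsly iie nfdw sqld hjswg vbd moef ebvql stlf ayaz
Hunk 6: at line 7 remove [hjswg,vbd,moef] add [mabub,qjq,cedk] -> 13 lines: xfd qptw gst ggsly iie nfdw sqld mabub qjq cedk ebvql stlf ayaz
Final line count: 13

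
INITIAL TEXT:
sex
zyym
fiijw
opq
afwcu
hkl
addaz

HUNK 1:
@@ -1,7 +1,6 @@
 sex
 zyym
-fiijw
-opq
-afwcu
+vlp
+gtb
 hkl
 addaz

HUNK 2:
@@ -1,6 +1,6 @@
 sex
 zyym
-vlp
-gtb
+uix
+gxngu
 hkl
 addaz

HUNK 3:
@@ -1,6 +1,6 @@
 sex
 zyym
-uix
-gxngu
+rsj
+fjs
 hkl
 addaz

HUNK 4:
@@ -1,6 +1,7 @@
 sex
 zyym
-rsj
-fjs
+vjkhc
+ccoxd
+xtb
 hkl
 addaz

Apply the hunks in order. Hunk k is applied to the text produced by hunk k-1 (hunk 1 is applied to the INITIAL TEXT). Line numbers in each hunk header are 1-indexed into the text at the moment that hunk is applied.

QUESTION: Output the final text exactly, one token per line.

Hunk 1: at line 1 remove [fiijw,opq,afwcu] add [vlp,gtb] -> 6 lines: sex zyym vlp gtb hkl addaz
Hunk 2: at line 1 remove [vlp,gtb] add [uix,gxngu] -> 6 lines: sex zyym uix gxngu hkl addaz
Hunk 3: at line 1 remove [uix,gxngu] add [rsj,fjs] -> 6 lines: sex zyym rsj fjs hkl addaz
Hunk 4: at line 1 remove [rsj,fjs] add [vjkhc,ccoxd,xtb] -> 7 lines: sex zyym vjkhc ccoxd xtb hkl addaz

Answer: sex
zyym
vjkhc
ccoxd
xtb
hkl
addaz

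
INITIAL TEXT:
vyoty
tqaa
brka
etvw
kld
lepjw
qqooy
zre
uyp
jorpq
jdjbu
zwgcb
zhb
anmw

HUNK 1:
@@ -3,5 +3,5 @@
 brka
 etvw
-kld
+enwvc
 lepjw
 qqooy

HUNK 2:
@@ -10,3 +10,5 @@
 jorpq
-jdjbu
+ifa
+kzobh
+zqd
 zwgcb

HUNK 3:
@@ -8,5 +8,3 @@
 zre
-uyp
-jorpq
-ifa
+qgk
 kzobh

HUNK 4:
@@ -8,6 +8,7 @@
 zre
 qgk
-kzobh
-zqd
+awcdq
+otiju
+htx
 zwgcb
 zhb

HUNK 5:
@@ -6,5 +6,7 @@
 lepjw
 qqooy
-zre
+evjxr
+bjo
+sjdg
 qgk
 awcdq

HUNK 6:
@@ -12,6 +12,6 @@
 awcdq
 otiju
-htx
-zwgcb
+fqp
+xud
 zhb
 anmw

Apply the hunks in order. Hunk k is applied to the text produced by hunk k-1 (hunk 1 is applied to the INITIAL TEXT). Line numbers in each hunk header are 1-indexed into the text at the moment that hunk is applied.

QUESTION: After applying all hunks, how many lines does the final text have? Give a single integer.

Hunk 1: at line 3 remove [kld] add [enwvc] -> 14 lines: vyoty tqaa brka etvw enwvc lepjw qqooy zre uyp jorpq jdjbu zwgcb zhb anmw
Hunk 2: at line 10 remove [jdjbu] add [ifa,kzobh,zqd] -> 16 lines: vyoty tqaa brka etvw enwvc lepjw qqooy zre uyp jorpq ifa kzobh zqd zwgcb zhb anmw
Hunk 3: at line 8 remove [uyp,jorpq,ifa] add [qgk] -> 14 lines: vyoty tqaa brka etvw enwvc lepjw qqooy zre qgk kzobh zqd zwgcb zhb anmw
Hunk 4: at line 8 remove [kzobh,zqd] add [awcdq,otiju,htx] -> 15 lines: vyoty tqaa brka etvw enwvc lepjw qqooy zre qgk awcdq otiju htx zwgcb zhb anmw
Hunk 5: at line 6 remove [zre] add [evjxr,bjo,sjdg] -> 17 lines: vyoty tqaa brka etvw enwvc lepjw qqooy evjxr bjo sjdg qgk awcdq otiju htx zwgcb zhb anmw
Hunk 6: at line 12 remove [htx,zwgcb] add [fqp,xud] -> 17 lines: vyoty tqaa brka etvw enwvc lepjw qqooy evjxr bjo sjdg qgk awcdq otiju fqp xud zhb anmw
Final line count: 17

Answer: 17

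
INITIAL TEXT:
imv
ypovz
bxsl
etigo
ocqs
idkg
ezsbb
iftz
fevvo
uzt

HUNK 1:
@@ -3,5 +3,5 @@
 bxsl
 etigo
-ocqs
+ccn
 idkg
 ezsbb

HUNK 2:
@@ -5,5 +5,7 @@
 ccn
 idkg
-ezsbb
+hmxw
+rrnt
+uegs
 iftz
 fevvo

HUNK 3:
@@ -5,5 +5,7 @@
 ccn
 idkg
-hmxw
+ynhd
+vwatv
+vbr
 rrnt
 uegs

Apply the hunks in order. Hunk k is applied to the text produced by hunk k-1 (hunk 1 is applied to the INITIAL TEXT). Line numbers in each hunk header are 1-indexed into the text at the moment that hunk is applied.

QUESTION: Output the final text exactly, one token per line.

Answer: imv
ypovz
bxsl
etigo
ccn
idkg
ynhd
vwatv
vbr
rrnt
uegs
iftz
fevvo
uzt

Derivation:
Hunk 1: at line 3 remove [ocqs] add [ccn] -> 10 lines: imv ypovz bxsl etigo ccn idkg ezsbb iftz fevvo uzt
Hunk 2: at line 5 remove [ezsbb] add [hmxw,rrnt,uegs] -> 12 lines: imv ypovz bxsl etigo ccn idkg hmxw rrnt uegs iftz fevvo uzt
Hunk 3: at line 5 remove [hmxw] add [ynhd,vwatv,vbr] -> 14 lines: imv ypovz bxsl etigo ccn idkg ynhd vwatv vbr rrnt uegs iftz fevvo uzt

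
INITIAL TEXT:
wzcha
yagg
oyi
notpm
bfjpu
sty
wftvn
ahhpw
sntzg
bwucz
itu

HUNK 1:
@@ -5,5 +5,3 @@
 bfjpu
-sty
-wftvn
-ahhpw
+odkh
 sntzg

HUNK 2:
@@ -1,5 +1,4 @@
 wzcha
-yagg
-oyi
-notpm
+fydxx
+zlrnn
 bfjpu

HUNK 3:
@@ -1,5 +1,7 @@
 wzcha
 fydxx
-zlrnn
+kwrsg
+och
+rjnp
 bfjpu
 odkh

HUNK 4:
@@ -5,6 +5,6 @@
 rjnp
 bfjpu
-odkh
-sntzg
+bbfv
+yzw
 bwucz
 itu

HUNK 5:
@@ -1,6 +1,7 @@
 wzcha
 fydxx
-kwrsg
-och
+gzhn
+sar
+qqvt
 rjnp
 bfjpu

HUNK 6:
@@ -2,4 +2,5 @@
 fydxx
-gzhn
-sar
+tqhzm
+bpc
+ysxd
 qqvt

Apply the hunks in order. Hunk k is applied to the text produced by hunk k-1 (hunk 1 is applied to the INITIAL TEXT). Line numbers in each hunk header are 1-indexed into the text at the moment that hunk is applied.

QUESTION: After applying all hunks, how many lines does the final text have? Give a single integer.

Answer: 12

Derivation:
Hunk 1: at line 5 remove [sty,wftvn,ahhpw] add [odkh] -> 9 lines: wzcha yagg oyi notpm bfjpu odkh sntzg bwucz itu
Hunk 2: at line 1 remove [yagg,oyi,notpm] add [fydxx,zlrnn] -> 8 lines: wzcha fydxx zlrnn bfjpu odkh sntzg bwucz itu
Hunk 3: at line 1 remove [zlrnn] add [kwrsg,och,rjnp] -> 10 lines: wzcha fydxx kwrsg och rjnp bfjpu odkh sntzg bwucz itu
Hunk 4: at line 5 remove [odkh,sntzg] add [bbfv,yzw] -> 10 lines: wzcha fydxx kwrsg och rjnp bfjpu bbfv yzw bwucz itu
Hunk 5: at line 1 remove [kwrsg,och] add [gzhn,sar,qqvt] -> 11 lines: wzcha fydxx gzhn sar qqvt rjnp bfjpu bbfv yzw bwucz itu
Hunk 6: at line 2 remove [gzhn,sar] add [tqhzm,bpc,ysxd] -> 12 lines: wzcha fydxx tqhzm bpc ysxd qqvt rjnp bfjpu bbfv yzw bwucz itu
Final line count: 12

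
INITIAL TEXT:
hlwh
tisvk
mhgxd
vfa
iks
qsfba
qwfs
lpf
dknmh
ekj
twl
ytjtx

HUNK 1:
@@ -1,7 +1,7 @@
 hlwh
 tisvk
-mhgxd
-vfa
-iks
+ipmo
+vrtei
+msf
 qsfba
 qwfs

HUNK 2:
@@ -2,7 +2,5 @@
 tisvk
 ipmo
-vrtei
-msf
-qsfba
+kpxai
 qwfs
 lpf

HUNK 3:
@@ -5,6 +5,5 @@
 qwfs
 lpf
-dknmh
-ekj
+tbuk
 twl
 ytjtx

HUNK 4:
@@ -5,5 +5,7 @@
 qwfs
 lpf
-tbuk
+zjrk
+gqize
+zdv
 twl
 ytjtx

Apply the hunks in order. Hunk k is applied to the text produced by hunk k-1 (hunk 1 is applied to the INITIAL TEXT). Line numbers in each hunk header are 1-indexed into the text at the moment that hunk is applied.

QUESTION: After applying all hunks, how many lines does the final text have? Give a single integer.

Hunk 1: at line 1 remove [mhgxd,vfa,iks] add [ipmo,vrtei,msf] -> 12 lines: hlwh tisvk ipmo vrtei msf qsfba qwfs lpf dknmh ekj twl ytjtx
Hunk 2: at line 2 remove [vrtei,msf,qsfba] add [kpxai] -> 10 lines: hlwh tisvk ipmo kpxai qwfs lpf dknmh ekj twl ytjtx
Hunk 3: at line 5 remove [dknmh,ekj] add [tbuk] -> 9 lines: hlwh tisvk ipmo kpxai qwfs lpf tbuk twl ytjtx
Hunk 4: at line 5 remove [tbuk] add [zjrk,gqize,zdv] -> 11 lines: hlwh tisvk ipmo kpxai qwfs lpf zjrk gqize zdv twl ytjtx
Final line count: 11

Answer: 11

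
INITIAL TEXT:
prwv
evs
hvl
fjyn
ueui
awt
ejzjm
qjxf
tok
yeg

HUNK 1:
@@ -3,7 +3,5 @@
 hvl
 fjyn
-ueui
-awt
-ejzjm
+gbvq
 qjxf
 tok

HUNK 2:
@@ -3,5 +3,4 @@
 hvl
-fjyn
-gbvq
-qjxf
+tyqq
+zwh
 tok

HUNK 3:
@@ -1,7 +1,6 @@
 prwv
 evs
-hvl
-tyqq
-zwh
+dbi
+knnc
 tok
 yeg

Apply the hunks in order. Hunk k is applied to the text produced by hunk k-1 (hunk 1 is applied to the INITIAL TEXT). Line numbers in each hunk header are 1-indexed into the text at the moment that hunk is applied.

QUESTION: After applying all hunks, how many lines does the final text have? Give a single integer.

Hunk 1: at line 3 remove [ueui,awt,ejzjm] add [gbvq] -> 8 lines: prwv evs hvl fjyn gbvq qjxf tok yeg
Hunk 2: at line 3 remove [fjyn,gbvq,qjxf] add [tyqq,zwh] -> 7 lines: prwv evs hvl tyqq zwh tok yeg
Hunk 3: at line 1 remove [hvl,tyqq,zwh] add [dbi,knnc] -> 6 lines: prwv evs dbi knnc tok yeg
Final line count: 6

Answer: 6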